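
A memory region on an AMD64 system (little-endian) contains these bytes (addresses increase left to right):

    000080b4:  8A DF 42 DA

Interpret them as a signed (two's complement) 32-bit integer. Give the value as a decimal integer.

-633151606

Little-endian: lowest address holds the least-significant byte.
Reassemble most-significant byte first: DA 42 DF 8A → 0xDA42DF8A.
Top bit is set, so as a signed 32-bit value this is 0xDA42DF8A − 2^32 = -633151606.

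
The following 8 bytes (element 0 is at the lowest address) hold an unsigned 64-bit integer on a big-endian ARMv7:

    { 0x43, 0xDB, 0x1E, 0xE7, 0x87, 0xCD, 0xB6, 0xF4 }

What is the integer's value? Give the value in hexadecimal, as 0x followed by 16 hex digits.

Big-endian: lowest address holds the most-significant byte.
The bytes are already most-significant first: 0x43DB1EE787CDB6F4.

0x43DB1EE787CDB6F4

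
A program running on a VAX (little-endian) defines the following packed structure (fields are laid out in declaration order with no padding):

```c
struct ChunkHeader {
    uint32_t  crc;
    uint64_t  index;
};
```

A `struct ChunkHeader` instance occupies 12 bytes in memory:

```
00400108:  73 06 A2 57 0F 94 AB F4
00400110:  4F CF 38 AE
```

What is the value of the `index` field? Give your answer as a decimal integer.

12554011903609508879

`index` follows `crc` (4 bytes), so it starts at byte offset 4 and occupies 8 bytes.
Bytes at offsets 4..11: 0F 94 AB F4 4F CF 38 AE.
Little-endian stores the least-significant byte at the lowest address.
Reassemble most-significant byte first: AE 38 CF 4F F4 AB 94 0F → 0xAE38CF4FF4AB940F.
0xAE38CF4FF4AB940F = 12554011903609508879.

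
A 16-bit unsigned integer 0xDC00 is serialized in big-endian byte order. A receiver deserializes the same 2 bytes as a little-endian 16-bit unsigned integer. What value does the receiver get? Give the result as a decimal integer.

Stored big-endian, the bytes at ascending addresses are DC 00.
Read back as little-endian, the first byte is least significant, giving 0x00DC.
0x00DC = 220.

220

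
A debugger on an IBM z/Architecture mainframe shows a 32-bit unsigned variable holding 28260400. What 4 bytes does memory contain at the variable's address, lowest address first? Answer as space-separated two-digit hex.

01 AF 38 30

28260400 in hexadecimal, padded to 32 bits, is 0x01AF3830.
Split into bytes (most-significant first): 01 AF 38 30.
Big-endian: lowest address holds the most-significant byte.
So the memory order matches the most-significant-first order: 01 AF 38 30.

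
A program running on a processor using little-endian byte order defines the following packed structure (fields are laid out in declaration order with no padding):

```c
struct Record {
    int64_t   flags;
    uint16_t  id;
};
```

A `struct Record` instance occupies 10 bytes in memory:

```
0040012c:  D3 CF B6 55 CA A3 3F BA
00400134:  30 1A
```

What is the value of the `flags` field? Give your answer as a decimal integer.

`flags` is the first field, at byte offset 0, occupying 8 bytes.
Bytes at offsets 0..7: D3 CF B6 55 CA A3 3F BA.
In little-endian order the low byte comes first in memory.
Reassemble most-significant byte first: BA 3F A3 CA 55 B6 CF D3 → 0xBA3FA3CA55B6CFD3.
Top bit is set, so as a signed 64-bit value this is 0xBA3FA3CA55B6CFD3 − 2^64 = -5026118569705418797.

-5026118569705418797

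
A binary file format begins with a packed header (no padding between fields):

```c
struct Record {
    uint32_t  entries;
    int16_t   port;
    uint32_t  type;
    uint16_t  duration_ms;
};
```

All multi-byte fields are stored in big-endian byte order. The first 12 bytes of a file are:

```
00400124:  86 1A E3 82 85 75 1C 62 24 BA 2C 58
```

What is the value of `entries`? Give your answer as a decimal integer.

2249909122

`entries` is the first field, at byte offset 0, occupying 4 bytes.
Bytes at offsets 0..3: 86 1A E3 82.
Big-endian: lowest address holds the most-significant byte.
The bytes are already most-significant first: 0x861AE382.
0x861AE382 = 2249909122.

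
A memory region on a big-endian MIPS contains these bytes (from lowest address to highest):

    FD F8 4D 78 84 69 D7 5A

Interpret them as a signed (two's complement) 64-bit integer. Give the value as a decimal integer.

-146281807876597926

In big-endian order the high byte comes first in memory.
The bytes are already most-significant first: 0xFDF84D788469D75A.
Top bit is set, so as a signed 64-bit value this is 0xFDF84D788469D75A − 2^64 = -146281807876597926.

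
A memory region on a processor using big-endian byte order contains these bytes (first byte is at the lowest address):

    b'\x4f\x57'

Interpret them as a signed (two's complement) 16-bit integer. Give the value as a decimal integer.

Big-endian stores the most-significant byte at the lowest address.
The bytes are already most-significant first: 0x4F57.
0x4F57 = 20311.

20311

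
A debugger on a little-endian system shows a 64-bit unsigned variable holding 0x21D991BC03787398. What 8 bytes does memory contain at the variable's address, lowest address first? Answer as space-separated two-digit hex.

Split into bytes (most-significant first): 21 D9 91 BC 03 78 73 98.
In little-endian order the low byte comes first in memory.
So at ascending addresses the bytes are 98 73 78 03 BC 91 D9 21.

98 73 78 03 BC 91 D9 21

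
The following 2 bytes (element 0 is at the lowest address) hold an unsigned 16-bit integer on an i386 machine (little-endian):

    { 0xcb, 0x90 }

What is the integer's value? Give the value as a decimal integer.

Little-endian stores the least-significant byte at the lowest address.
Reassemble most-significant byte first: 90 CB → 0x90CB.
0x90CB = 37067.

37067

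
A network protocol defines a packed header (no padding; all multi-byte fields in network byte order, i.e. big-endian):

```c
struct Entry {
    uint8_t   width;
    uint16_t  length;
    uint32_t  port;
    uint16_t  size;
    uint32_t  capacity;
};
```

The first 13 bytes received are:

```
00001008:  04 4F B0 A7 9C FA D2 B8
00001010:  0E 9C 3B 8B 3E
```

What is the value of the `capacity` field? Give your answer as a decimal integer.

`capacity` follows `width` (1 B), `length` (2 B), `port` (4 B), `size` (2 B), so it starts at offset 1 + 2 + 4 + 2 = 9 and occupies 4 bytes.
Bytes at offsets 9..12: 9C 3B 8B 3E.
Big-endian: lowest address holds the most-significant byte.
The bytes are already most-significant first: 0x9C3B8B3E.
0x9C3B8B3E = 2621147966.

2621147966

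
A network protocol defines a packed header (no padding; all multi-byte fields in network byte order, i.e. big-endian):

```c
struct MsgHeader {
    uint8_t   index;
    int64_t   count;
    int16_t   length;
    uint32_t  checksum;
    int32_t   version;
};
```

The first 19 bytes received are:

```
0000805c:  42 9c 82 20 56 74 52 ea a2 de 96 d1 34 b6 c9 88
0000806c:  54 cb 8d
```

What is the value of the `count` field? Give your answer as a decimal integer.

-7169132101129540958

`count` follows `index` (1 byte), so it starts at byte offset 1 and occupies 8 bytes.
Bytes at offsets 1..8: 9C 82 20 56 74 52 EA A2.
Big-endian stores the most-significant byte at the lowest address.
The bytes are already most-significant first: 0x9C8220567452EAA2.
Top bit is set, so as a signed 64-bit value this is 0x9C8220567452EAA2 − 2^64 = -7169132101129540958.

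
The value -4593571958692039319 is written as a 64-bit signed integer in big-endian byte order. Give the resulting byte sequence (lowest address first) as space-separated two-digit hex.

Two's complement of -4593571958692039319 in 64 bits: 4593571958692039319 = 0x3FBFA55BD008CA97; invert → 0xC0405AA42FF73568; add 1 → 0xC0405AA42FF73569.
Split into bytes (most-significant first): C0 40 5A A4 2F F7 35 69.
Big-endian stores the most-significant byte at the lowest address.
So the memory order matches the most-significant-first order: C0 40 5A A4 2F F7 35 69.

C0 40 5A A4 2F F7 35 69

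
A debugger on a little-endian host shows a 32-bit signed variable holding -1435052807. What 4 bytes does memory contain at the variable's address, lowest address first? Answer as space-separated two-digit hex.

Two's complement of -1435052807 in 32 bits: 1435052807 = 0x55892B07; invert → 0xAA76D4F8; add 1 → 0xAA76D4F9.
Split into bytes (most-significant first): AA 76 D4 F9.
Little-endian: lowest address holds the least-significant byte.
So at ascending addresses the bytes are F9 D4 76 AA.

F9 D4 76 AA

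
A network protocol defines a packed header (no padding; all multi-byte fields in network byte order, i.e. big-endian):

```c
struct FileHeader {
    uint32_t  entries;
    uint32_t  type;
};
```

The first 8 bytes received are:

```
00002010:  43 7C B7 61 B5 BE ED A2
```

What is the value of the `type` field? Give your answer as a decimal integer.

`type` follows `entries` (4 bytes), so it starts at byte offset 4 and occupies 4 bytes.
Bytes at offsets 4..7: B5 BE ED A2.
Big-endian: lowest address holds the most-significant byte.
The bytes are already most-significant first: 0xB5BEEDA2.
0xB5BEEDA2 = 3049188770.

3049188770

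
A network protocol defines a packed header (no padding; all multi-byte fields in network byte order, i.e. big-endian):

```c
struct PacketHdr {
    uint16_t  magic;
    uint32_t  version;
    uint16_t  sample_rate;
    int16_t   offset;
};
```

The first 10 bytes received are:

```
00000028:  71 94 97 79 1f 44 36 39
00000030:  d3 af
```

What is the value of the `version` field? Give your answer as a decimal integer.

`version` follows `magic` (2 bytes), so it starts at byte offset 2 and occupies 4 bytes.
Bytes at offsets 2..5: 97 79 1F 44.
Big-endian: lowest address holds the most-significant byte.
The bytes are already most-significant first: 0x97791F44.
0x97791F44 = 2541297476.

2541297476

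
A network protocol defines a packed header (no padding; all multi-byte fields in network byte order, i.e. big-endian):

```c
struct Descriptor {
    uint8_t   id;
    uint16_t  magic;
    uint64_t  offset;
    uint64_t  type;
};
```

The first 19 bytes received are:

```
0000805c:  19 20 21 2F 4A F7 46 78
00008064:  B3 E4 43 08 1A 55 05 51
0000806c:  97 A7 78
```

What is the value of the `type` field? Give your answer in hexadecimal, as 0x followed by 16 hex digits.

0x081A55055197A778

`type` follows `id` (1 B), `magic` (2 B), `offset` (8 B), so it starts at offset 1 + 2 + 8 = 11 and occupies 8 bytes.
Bytes at offsets 11..18: 08 1A 55 05 51 97 A7 78.
Big-endian: lowest address holds the most-significant byte.
The bytes are already most-significant first: 0x081A55055197A778.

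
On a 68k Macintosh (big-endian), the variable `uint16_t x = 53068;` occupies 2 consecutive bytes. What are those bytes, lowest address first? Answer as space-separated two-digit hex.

CF 4C

53068 in hexadecimal, padded to 16 bits, is 0xCF4C.
Split into bytes (most-significant first): CF 4C.
Big-endian stores the most-significant byte at the lowest address.
So the memory order matches the most-significant-first order: CF 4C.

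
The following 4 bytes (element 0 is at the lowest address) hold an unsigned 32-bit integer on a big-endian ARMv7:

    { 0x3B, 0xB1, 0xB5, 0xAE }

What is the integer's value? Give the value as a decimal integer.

In big-endian order the high byte comes first in memory.
The bytes are already most-significant first: 0x3BB1B5AE.
0x3BB1B5AE = 1001502126.

1001502126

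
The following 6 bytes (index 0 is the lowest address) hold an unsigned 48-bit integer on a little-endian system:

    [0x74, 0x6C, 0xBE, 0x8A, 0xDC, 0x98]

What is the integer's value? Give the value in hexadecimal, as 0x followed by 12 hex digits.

0x98DC8ABE6C74

Little-endian stores the least-significant byte at the lowest address.
Reassemble most-significant byte first: 98 DC 8A BE 6C 74 → 0x98DC8ABE6C74.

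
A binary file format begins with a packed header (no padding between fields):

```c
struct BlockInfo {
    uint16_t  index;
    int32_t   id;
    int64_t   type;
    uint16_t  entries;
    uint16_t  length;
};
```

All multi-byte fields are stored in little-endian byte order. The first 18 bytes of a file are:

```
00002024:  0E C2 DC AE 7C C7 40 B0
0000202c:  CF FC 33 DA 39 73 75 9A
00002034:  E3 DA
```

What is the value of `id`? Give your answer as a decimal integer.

-948130084

`id` follows `index` (2 bytes), so it starts at byte offset 2 and occupies 4 bytes.
Bytes at offsets 2..5: DC AE 7C C7.
Little-endian stores the least-significant byte at the lowest address.
Reassemble most-significant byte first: C7 7C AE DC → 0xC77CAEDC.
Top bit is set, so as a signed 32-bit value this is 0xC77CAEDC − 2^32 = -948130084.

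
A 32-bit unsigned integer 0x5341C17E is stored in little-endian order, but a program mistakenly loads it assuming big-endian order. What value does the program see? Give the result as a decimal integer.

Stored little-endian, the bytes at ascending addresses are 7E C1 41 53.
Read back as big-endian, the last byte is least significant, giving 0x7EC14153.
0x7EC14153 = 2126594387.

2126594387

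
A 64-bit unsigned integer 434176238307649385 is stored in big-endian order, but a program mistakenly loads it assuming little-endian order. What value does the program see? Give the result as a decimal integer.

7577093097817900550

434176238307649385 in 64-bit hexadecimal is 0x060680FD063E2769.
Stored big-endian, the bytes at ascending addresses are 06 06 80 FD 06 3E 27 69.
Read back as little-endian, the first byte is least significant, giving 0x69273E06FD800606.
0x69273E06FD800606 = 7577093097817900550.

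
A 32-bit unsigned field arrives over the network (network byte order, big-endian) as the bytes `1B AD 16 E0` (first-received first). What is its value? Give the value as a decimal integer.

In big-endian order the high byte comes first in memory.
The bytes are already most-significant first: 0x1BAD16E0.
0x1BAD16E0 = 464328416.

464328416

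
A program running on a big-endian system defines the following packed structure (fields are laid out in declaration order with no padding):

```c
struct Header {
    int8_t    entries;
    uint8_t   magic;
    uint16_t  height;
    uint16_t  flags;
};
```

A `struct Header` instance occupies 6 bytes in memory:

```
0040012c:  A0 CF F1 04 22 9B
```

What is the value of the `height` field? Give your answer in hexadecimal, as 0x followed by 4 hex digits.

`height` follows `entries` (1 B), `magic` (1 B), so it starts at offset 1 + 1 = 2 and occupies 2 bytes.
Bytes at offsets 2..3: F1 04.
Big-endian stores the most-significant byte at the lowest address.
The bytes are already most-significant first: 0xF104.

0xF104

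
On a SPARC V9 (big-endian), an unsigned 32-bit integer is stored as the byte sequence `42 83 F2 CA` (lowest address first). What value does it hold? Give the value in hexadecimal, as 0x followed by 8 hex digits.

Big-endian stores the most-significant byte at the lowest address.
The bytes are already most-significant first: 0x4283F2CA.

0x4283F2CA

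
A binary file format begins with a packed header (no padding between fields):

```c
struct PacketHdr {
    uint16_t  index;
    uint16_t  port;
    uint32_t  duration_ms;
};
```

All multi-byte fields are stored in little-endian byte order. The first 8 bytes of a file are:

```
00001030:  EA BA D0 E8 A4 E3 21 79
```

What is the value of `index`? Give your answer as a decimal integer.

`index` is the first field, at byte offset 0, occupying 2 bytes.
Bytes at offsets 0..1: EA BA.
In little-endian order the low byte comes first in memory.
Reassemble most-significant byte first: BA EA → 0xBAEA.
0xBAEA = 47850.

47850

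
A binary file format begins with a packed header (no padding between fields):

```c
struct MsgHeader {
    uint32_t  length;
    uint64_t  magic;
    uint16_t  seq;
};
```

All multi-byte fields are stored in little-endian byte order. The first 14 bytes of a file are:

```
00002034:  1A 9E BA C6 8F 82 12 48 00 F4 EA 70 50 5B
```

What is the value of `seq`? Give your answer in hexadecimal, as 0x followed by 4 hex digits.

`seq` follows `length` (4 B), `magic` (8 B), so it starts at offset 4 + 8 = 12 and occupies 2 bytes.
Bytes at offsets 12..13: 50 5B.
Little-endian: lowest address holds the least-significant byte.
Reassemble most-significant byte first: 5B 50 → 0x5B50.

0x5B50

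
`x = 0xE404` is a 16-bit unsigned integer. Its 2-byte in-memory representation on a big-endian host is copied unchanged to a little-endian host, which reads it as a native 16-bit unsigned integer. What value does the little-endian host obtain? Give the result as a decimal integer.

Stored big-endian, the bytes at ascending addresses are E4 04.
Read back as little-endian, the first byte is least significant, giving 0x04E4.
0x04E4 = 1252.

1252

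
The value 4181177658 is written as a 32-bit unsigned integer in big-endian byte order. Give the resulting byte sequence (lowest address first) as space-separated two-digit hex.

F9 37 B5 3A

4181177658 in hexadecimal, padded to 32 bits, is 0xF937B53A.
Split into bytes (most-significant first): F9 37 B5 3A.
Big-endian stores the most-significant byte at the lowest address.
So the memory order matches the most-significant-first order: F9 37 B5 3A.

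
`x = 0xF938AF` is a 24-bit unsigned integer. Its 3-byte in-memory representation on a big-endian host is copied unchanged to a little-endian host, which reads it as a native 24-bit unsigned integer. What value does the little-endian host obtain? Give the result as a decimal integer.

Stored big-endian, the bytes at ascending addresses are F9 38 AF.
Read back as little-endian, the first byte is least significant, giving 0xAF38F9.
0xAF38F9 = 11483385.

11483385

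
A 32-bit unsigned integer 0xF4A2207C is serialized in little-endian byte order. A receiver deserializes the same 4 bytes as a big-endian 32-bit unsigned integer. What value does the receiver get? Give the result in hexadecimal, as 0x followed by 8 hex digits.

0x7C20A2F4

Stored little-endian, the bytes at ascending addresses are 7C 20 A2 F4.
Read back as big-endian, the last byte is least significant, giving 0x7C20A2F4.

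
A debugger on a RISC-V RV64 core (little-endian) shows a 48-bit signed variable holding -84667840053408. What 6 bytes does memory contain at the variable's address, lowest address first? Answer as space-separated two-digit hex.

Two's complement of -84667840053408 in 48 bits: 84667840053408 = 0x4D014487C0A0; invert → 0xB2FEBB783F5F; add 1 → 0xB2FEBB783F60.
Split into bytes (most-significant first): B2 FE BB 78 3F 60.
Little-endian stores the least-significant byte at the lowest address.
So at ascending addresses the bytes are 60 3F 78 BB FE B2.

60 3F 78 BB FE B2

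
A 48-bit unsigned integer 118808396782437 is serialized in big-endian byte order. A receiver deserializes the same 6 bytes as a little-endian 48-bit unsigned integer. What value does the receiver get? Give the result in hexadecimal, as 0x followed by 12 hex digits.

0x655B493C0E6C

118808396782437 in 48-bit hexadecimal is 0x6C0E3C495B65.
Stored big-endian, the bytes at ascending addresses are 6C 0E 3C 49 5B 65.
Read back as little-endian, the first byte is least significant, giving 0x655B493C0E6C.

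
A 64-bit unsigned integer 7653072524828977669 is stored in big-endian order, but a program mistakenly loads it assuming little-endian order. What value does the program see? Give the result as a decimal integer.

408345299479442794

7653072524828977669 in 64-bit hexadecimal is 0x6A352CE9E2BBAA05.
Stored big-endian, the bytes at ascending addresses are 6A 35 2C E9 E2 BB AA 05.
Read back as little-endian, the first byte is least significant, giving 0x05AABBE2E92C356A.
0x05AABBE2E92C356A = 408345299479442794.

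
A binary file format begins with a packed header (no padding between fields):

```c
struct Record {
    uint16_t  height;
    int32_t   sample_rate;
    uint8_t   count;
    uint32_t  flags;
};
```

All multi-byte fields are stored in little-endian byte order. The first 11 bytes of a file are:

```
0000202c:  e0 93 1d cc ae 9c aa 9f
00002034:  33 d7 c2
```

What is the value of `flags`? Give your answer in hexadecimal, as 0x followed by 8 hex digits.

0xC2D7339F

`flags` follows `height` (2 B), `sample_rate` (4 B), `count` (1 B), so it starts at offset 2 + 4 + 1 = 7 and occupies 4 bytes.
Bytes at offsets 7..10: 9F 33 D7 C2.
Little-endian: lowest address holds the least-significant byte.
Reassemble most-significant byte first: C2 D7 33 9F → 0xC2D7339F.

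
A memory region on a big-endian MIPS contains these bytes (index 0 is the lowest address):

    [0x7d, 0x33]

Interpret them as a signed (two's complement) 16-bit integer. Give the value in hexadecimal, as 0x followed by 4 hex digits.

In big-endian order the high byte comes first in memory.
The bytes are already most-significant first: 0x7D33.

0x7D33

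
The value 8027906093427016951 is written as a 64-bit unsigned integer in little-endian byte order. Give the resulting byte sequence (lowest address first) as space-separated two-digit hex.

F7 44 E9 EC 0E DA 68 6F

8027906093427016951 in hexadecimal, padded to 64 bits, is 0x6F68DA0EECE944F7.
Split into bytes (most-significant first): 6F 68 DA 0E EC E9 44 F7.
In little-endian order the low byte comes first in memory.
So at ascending addresses the bytes are F7 44 E9 EC 0E DA 68 6F.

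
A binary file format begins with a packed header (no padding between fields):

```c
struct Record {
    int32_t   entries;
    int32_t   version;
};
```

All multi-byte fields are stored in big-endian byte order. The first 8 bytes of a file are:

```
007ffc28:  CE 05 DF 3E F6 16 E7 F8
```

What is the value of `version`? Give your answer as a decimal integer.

`version` follows `entries` (4 bytes), so it starts at byte offset 4 and occupies 4 bytes.
Bytes at offsets 4..7: F6 16 E7 F8.
In big-endian order the high byte comes first in memory.
The bytes are already most-significant first: 0xF616E7F8.
Top bit is set, so as a signed 32-bit value this is 0xF616E7F8 − 2^32 = -166270984.

-166270984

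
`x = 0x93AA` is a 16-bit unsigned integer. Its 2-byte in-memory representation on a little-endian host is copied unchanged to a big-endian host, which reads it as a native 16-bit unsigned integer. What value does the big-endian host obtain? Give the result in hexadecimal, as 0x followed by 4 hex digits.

Stored little-endian, the bytes at ascending addresses are AA 93.
Read back as big-endian, the last byte is least significant, giving 0xAA93.

0xAA93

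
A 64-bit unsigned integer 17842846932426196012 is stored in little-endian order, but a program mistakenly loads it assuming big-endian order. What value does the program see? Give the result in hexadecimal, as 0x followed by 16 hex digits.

0x2C84EEE4BF869EF7

17842846932426196012 in 64-bit hexadecimal is 0xF79E86BFE4EE842C.
Stored little-endian, the bytes at ascending addresses are 2C 84 EE E4 BF 86 9E F7.
Read back as big-endian, the last byte is least significant, giving 0x2C84EEE4BF869EF7.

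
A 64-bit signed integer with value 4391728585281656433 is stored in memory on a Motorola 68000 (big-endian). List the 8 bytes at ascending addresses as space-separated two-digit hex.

4391728585281656433 in hexadecimal, padded to 64 bits, is 0x3CF28DE143A45671.
Split into bytes (most-significant first): 3C F2 8D E1 43 A4 56 71.
In big-endian order the high byte comes first in memory.
So the memory order matches the most-significant-first order: 3C F2 8D E1 43 A4 56 71.

3C F2 8D E1 43 A4 56 71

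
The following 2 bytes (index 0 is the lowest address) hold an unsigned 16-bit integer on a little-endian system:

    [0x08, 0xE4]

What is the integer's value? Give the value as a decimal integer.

Little-endian: lowest address holds the least-significant byte.
Reassemble most-significant byte first: E4 08 → 0xE408.
0xE408 = 58376.

58376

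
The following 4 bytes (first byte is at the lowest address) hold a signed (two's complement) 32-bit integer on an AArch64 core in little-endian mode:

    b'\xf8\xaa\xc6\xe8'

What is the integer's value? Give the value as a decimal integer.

-389633288

Little-endian: lowest address holds the least-significant byte.
Reassemble most-significant byte first: E8 C6 AA F8 → 0xE8C6AAF8.
Top bit is set, so as a signed 32-bit value this is 0xE8C6AAF8 − 2^32 = -389633288.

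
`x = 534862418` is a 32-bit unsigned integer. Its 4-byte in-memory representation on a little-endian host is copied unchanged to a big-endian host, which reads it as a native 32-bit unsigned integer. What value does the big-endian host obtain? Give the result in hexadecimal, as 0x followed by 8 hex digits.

0x525AE11F

534862418 in 32-bit hexadecimal is 0x1FE15A52.
Stored little-endian, the bytes at ascending addresses are 52 5A E1 1F.
Read back as big-endian, the last byte is least significant, giving 0x525AE11F.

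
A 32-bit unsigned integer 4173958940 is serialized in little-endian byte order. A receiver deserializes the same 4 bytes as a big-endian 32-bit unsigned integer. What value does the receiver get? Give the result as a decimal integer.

479185400

4173958940 in 32-bit hexadecimal is 0xF8C98F1C.
Stored little-endian, the bytes at ascending addresses are 1C 8F C9 F8.
Read back as big-endian, the last byte is least significant, giving 0x1C8FC9F8.
0x1C8FC9F8 = 479185400.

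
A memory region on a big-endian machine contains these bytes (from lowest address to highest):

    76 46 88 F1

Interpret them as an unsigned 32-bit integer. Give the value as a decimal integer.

1984334065

Big-endian: lowest address holds the most-significant byte.
The bytes are already most-significant first: 0x764688F1.
0x764688F1 = 1984334065.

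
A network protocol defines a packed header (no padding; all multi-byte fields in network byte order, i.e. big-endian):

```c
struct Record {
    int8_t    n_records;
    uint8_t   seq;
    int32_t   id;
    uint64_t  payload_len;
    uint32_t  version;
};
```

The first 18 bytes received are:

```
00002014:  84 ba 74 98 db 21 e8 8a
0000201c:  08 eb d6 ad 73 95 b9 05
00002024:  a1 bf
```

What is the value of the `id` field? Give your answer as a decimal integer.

1956174625

`id` follows `n_records` (1 B), `seq` (1 B), so it starts at offset 1 + 1 = 2 and occupies 4 bytes.
Bytes at offsets 2..5: 74 98 DB 21.
Big-endian stores the most-significant byte at the lowest address.
The bytes are already most-significant first: 0x7498DB21.
0x7498DB21 = 1956174625.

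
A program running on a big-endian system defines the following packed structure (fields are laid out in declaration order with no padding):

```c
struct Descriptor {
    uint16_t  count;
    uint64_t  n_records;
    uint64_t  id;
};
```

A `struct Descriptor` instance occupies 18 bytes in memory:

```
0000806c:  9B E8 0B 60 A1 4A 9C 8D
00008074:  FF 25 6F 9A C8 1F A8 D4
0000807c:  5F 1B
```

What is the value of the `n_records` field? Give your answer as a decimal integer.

819832474007633701

`n_records` follows `count` (2 bytes), so it starts at byte offset 2 and occupies 8 bytes.
Bytes at offsets 2..9: 0B 60 A1 4A 9C 8D FF 25.
Big-endian: lowest address holds the most-significant byte.
The bytes are already most-significant first: 0x0B60A14A9C8DFF25.
0x0B60A14A9C8DFF25 = 819832474007633701.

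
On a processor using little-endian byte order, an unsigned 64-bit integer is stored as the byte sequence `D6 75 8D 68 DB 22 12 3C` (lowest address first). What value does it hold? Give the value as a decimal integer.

4328560517603751382

Little-endian stores the least-significant byte at the lowest address.
Reassemble most-significant byte first: 3C 12 22 DB 68 8D 75 D6 → 0x3C1222DB688D75D6.
0x3C1222DB688D75D6 = 4328560517603751382.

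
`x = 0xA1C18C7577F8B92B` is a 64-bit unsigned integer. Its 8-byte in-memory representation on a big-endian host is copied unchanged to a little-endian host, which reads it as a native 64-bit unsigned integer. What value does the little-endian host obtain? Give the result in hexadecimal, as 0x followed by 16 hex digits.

0x2BB9F877758CC1A1

Stored big-endian, the bytes at ascending addresses are A1 C1 8C 75 77 F8 B9 2B.
Read back as little-endian, the first byte is least significant, giving 0x2BB9F877758CC1A1.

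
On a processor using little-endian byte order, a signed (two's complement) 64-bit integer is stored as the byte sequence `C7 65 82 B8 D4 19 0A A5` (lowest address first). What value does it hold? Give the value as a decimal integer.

-6554397906265020985

Little-endian: lowest address holds the least-significant byte.
Reassemble most-significant byte first: A5 0A 19 D4 B8 82 65 C7 → 0xA50A19D4B88265C7.
Top bit is set, so as a signed 64-bit value this is 0xA50A19D4B88265C7 − 2^64 = -6554397906265020985.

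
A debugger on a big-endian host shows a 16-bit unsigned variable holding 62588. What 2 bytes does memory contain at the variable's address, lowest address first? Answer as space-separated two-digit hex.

62588 in hexadecimal, padded to 16 bits, is 0xF47C.
Split into bytes (most-significant first): F4 7C.
Big-endian stores the most-significant byte at the lowest address.
So the memory order matches the most-significant-first order: F4 7C.

F4 7C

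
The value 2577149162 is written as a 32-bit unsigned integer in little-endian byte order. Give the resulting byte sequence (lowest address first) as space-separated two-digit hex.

2577149162 in hexadecimal, padded to 32 bits, is 0x999C2CEA.
Split into bytes (most-significant first): 99 9C 2C EA.
Little-endian: lowest address holds the least-significant byte.
So at ascending addresses the bytes are EA 2C 9C 99.

EA 2C 9C 99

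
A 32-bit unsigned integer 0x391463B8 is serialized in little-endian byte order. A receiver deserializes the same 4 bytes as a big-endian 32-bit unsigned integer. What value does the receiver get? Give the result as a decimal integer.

Stored little-endian, the bytes at ascending addresses are B8 63 14 39.
Read back as big-endian, the last byte is least significant, giving 0xB8631439.
0xB8631439 = 3093500985.

3093500985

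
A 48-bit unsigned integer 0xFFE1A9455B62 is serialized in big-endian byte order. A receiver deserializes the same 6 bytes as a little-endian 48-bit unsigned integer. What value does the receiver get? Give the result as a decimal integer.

Stored big-endian, the bytes at ascending addresses are FF E1 A9 45 5B 62.
Read back as little-endian, the first byte is least significant, giving 0x625B45A9E1FF.
0x625B45A9E1FF = 108144150307327.

108144150307327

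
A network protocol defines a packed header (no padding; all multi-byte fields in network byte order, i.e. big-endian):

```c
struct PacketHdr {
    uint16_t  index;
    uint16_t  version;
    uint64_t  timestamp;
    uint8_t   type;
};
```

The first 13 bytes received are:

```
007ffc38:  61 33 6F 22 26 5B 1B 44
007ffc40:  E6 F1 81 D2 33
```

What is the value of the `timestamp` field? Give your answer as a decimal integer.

2763832779068244434

`timestamp` follows `index` (2 B), `version` (2 B), so it starts at offset 2 + 2 = 4 and occupies 8 bytes.
Bytes at offsets 4..11: 26 5B 1B 44 E6 F1 81 D2.
Big-endian: lowest address holds the most-significant byte.
The bytes are already most-significant first: 0x265B1B44E6F181D2.
0x265B1B44E6F181D2 = 2763832779068244434.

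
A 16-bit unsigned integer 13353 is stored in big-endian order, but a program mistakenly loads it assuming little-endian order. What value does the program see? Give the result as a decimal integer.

13353 in 16-bit hexadecimal is 0x3429.
Stored big-endian, the bytes at ascending addresses are 34 29.
Read back as little-endian, the first byte is least significant, giving 0x2934.
0x2934 = 10548.

10548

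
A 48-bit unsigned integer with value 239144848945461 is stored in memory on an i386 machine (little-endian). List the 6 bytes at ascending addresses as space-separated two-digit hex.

239144848945461 in hexadecimal, padded to 48 bits, is 0xD9803FC57135.
Split into bytes (most-significant first): D9 80 3F C5 71 35.
Little-endian stores the least-significant byte at the lowest address.
So at ascending addresses the bytes are 35 71 C5 3F 80 D9.

35 71 C5 3F 80 D9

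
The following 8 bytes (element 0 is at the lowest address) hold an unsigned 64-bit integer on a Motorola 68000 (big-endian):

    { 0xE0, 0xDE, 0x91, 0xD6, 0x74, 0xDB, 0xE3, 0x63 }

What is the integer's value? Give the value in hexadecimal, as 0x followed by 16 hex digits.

0xE0DE91D674DBE363

Big-endian: lowest address holds the most-significant byte.
The bytes are already most-significant first: 0xE0DE91D674DBE363.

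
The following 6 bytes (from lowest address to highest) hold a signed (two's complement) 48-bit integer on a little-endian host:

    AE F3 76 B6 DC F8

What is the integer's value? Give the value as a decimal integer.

Little-endian stores the least-significant byte at the lowest address.
Reassemble most-significant byte first: F8 DC B6 76 F3 AE → 0xF8DCB676F3AE.
Top bit is set, so as a signed 48-bit value this is 0xF8DCB676F3AE − 2^48 = -7848138968146.

-7848138968146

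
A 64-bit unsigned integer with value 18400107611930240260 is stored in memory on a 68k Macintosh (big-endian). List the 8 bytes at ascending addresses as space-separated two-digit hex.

18400107611930240260 in hexadecimal, padded to 64 bits, is 0xFF5A506296102504.
Split into bytes (most-significant first): FF 5A 50 62 96 10 25 04.
Big-endian: lowest address holds the most-significant byte.
So the memory order matches the most-significant-first order: FF 5A 50 62 96 10 25 04.

FF 5A 50 62 96 10 25 04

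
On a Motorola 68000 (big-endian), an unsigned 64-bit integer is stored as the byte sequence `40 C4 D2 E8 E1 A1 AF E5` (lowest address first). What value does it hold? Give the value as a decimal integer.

In big-endian order the high byte comes first in memory.
The bytes are already most-significant first: 0x40C4D2E8E1A1AFE5.
0x40C4D2E8E1A1AFE5 = 4667087011522392037.

4667087011522392037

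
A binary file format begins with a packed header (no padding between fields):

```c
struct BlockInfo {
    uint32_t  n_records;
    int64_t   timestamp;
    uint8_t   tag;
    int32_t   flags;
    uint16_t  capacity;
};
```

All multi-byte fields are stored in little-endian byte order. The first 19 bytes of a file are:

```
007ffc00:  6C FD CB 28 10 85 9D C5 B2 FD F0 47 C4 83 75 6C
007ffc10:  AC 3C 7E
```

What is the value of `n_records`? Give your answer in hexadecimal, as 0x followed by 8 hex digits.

`n_records` is the first field, at byte offset 0, occupying 4 bytes.
Bytes at offsets 0..3: 6C FD CB 28.
Little-endian stores the least-significant byte at the lowest address.
Reassemble most-significant byte first: 28 CB FD 6C → 0x28CBFD6C.

0x28CBFD6C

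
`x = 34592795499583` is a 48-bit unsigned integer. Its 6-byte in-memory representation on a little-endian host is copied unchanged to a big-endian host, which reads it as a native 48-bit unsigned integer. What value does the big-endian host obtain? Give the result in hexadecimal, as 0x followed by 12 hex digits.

0x3F9C4943761F

34592795499583 in 48-bit hexadecimal is 0x1F7643499C3F.
Stored little-endian, the bytes at ascending addresses are 3F 9C 49 43 76 1F.
Read back as big-endian, the last byte is least significant, giving 0x3F9C4943761F.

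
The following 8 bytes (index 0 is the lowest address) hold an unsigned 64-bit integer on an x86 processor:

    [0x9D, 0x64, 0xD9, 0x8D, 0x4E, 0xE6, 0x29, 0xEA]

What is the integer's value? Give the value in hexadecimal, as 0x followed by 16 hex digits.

In little-endian order the low byte comes first in memory.
Reassemble most-significant byte first: EA 29 E6 4E 8D D9 64 9D → 0xEA29E64E8DD9649D.

0xEA29E64E8DD9649D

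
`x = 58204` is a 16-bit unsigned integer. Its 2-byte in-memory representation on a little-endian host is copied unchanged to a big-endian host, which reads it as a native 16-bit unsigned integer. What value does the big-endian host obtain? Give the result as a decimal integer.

23779

58204 in 16-bit hexadecimal is 0xE35C.
Stored little-endian, the bytes at ascending addresses are 5C E3.
Read back as big-endian, the last byte is least significant, giving 0x5CE3.
0x5CE3 = 23779.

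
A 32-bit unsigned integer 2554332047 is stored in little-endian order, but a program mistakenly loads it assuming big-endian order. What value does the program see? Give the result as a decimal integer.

2399355032

2554332047 in 32-bit hexadecimal is 0x9840038F.
Stored little-endian, the bytes at ascending addresses are 8F 03 40 98.
Read back as big-endian, the last byte is least significant, giving 0x8F034098.
0x8F034098 = 2399355032.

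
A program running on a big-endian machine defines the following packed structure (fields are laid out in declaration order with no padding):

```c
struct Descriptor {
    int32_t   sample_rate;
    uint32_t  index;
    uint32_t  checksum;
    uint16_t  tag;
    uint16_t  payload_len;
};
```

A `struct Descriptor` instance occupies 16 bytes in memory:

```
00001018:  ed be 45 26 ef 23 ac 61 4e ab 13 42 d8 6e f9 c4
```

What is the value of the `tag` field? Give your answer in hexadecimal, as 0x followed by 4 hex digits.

`tag` follows `sample_rate` (4 B), `index` (4 B), `checksum` (4 B), so it starts at offset 4 + 4 + 4 = 12 and occupies 2 bytes.
Bytes at offsets 12..13: D8 6E.
Big-endian stores the most-significant byte at the lowest address.
The bytes are already most-significant first: 0xD86E.

0xD86E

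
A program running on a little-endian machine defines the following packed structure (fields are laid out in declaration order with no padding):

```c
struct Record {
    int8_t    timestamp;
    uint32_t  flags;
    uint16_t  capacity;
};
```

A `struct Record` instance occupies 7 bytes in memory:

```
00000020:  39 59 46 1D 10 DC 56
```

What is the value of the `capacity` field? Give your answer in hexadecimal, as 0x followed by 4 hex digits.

0x56DC

`capacity` follows `timestamp` (1 B), `flags` (4 B), so it starts at offset 1 + 4 = 5 and occupies 2 bytes.
Bytes at offsets 5..6: DC 56.
Little-endian stores the least-significant byte at the lowest address.
Reassemble most-significant byte first: 56 DC → 0x56DC.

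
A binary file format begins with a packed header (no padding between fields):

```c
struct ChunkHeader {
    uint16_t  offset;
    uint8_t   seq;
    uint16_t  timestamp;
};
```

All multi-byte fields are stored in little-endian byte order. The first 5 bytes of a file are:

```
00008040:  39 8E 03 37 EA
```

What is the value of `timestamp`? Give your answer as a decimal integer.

`timestamp` follows `offset` (2 B), `seq` (1 B), so it starts at offset 2 + 1 = 3 and occupies 2 bytes.
Bytes at offsets 3..4: 37 EA.
Little-endian: lowest address holds the least-significant byte.
Reassemble most-significant byte first: EA 37 → 0xEA37.
0xEA37 = 59959.

59959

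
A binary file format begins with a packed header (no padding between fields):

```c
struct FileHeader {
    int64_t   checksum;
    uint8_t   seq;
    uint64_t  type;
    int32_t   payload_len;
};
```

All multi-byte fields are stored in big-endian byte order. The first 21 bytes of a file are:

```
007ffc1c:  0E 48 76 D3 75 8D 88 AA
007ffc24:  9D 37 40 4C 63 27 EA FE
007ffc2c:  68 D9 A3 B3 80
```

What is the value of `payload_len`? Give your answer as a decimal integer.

-643583104

`payload_len` follows `checksum` (8 B), `seq` (1 B), `type` (8 B), so it starts at offset 8 + 1 + 8 = 17 and occupies 4 bytes.
Bytes at offsets 17..20: D9 A3 B3 80.
Big-endian stores the most-significant byte at the lowest address.
The bytes are already most-significant first: 0xD9A3B380.
Top bit is set, so as a signed 32-bit value this is 0xD9A3B380 − 2^32 = -643583104.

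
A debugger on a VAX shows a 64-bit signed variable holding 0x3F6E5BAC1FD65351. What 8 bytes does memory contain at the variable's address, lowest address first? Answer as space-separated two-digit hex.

Split into bytes (most-significant first): 3F 6E 5B AC 1F D6 53 51.
Little-endian: lowest address holds the least-significant byte.
So at ascending addresses the bytes are 51 53 D6 1F AC 5B 6E 3F.

51 53 D6 1F AC 5B 6E 3F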